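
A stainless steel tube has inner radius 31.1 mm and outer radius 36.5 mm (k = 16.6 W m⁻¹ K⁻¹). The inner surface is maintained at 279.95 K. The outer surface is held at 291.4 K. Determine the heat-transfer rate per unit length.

Q' = 2πk·ΔT/ln(r₂/r₁) = 2π × 16.6 × 11.45 / ln(0.0365/0.0311) = 7460 W/m

Q' = 7460 W/m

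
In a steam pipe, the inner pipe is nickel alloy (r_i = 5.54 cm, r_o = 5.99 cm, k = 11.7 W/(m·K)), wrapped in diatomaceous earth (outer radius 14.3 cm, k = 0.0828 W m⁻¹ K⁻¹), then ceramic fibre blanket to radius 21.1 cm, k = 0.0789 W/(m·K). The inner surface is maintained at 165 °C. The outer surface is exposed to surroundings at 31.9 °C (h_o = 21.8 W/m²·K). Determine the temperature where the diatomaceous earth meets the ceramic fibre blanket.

T = 75.6 °C

Series thermal resistances, inner to outer:
  R'_nickel alloy = ln(0.0599/0.0554)/(2πk) = 0.07810/(2π·11.7) = 0.001062 m·K/W
  R'_diatomaceous earth = ln(0.143/0.0599)/(2πk) = 0.8702/(2π·0.0828) = 1.673 m·K/W
  R'_ceramic fibre blanket = ln(0.211/0.143)/(2πk) = 0.3890/(2π·0.0789) = 0.7847 m·K/W
  R'_conv,out = 1/(2πr h) = 1/(2π·0.211·21.8) = 0.03460 m·K/W
ΣR = 0.001062 + 1.673 + 0.7847 + 0.03460 = 2.493 m·K/W
Q' = ΔT/ΣR = (165 °C − 31.9 °C)/2.493 = 53.39 W/m
From the inner boundary to the diatomaceous earth/ceramic fibre blanket interface, ΣR_partial = 1.674 m·K/W.
T_interface = T_in − Q'·ΣR_partial = 165 °C − (53.39)(1.674) = 75.6 °C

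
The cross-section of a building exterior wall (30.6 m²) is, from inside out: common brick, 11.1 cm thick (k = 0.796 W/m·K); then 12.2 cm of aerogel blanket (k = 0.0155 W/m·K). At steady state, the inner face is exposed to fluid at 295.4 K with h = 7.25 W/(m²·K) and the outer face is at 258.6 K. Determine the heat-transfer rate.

Series thermal resistances, inner to outer:
  R_conv,in = 1/(hA) = 1/(7.25·30.6) = 0.004508 K/W
  R_common brick = L/(kA) = 0.111/(0.796·30.6) = 0.004557 K/W
  R_aerogel blanket = L/(kA) = 0.122/(0.0155·30.6) = 0.2572 K/W
ΣR = 0.004508 + 0.004557 + 0.2572 = 0.2663 K/W
Q = ΔT/ΣR = (295.4 K − 258.6 K)/0.2663 = 138 W

Q = 138 W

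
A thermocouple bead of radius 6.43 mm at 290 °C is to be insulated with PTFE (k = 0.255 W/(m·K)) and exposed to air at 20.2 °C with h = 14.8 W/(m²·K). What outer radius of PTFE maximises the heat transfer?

For a sphere, r_cr = 2k_ins/h = 2·0.255/14.8 = 0.0345 m = 3.45 cm

r_cr = 3.45 cm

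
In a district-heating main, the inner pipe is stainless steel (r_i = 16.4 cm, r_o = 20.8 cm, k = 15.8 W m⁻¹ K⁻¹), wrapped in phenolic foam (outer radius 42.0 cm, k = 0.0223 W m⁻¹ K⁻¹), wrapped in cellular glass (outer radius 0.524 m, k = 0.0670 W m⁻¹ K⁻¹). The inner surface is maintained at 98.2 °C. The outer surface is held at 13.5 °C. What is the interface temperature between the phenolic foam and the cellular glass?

T = 21.5 °C

Treat each layer as a resistance in series:
  R'_stainless steel = ln(0.208/0.164)/(2πk) = 0.2377/(2π·15.8) = 0.002394 m·K/W
  R'_phenolic foam = ln(0.420/0.208)/(2πk) = 0.7027/(2π·0.0223) = 5.015 m·K/W
  R'_cellular glass = ln(0.524/0.420)/(2πk) = 0.2212/(2π·0.0670) = 0.5255 m·K/W
ΣR = 0.002394 + 5.015 + 0.5255 = 5.543 m·K/W
Q' = ΔT/ΣR = (98.2 °C − 13.5 °C)/5.543 = 15.28 W/m
From the inner boundary to the phenolic foam/cellular glass interface, ΣR_partial = 5.017 m·K/W.
T_interface = T_in − Q'·ΣR_partial = 98.2 °C − (15.28)(5.017) = 21.5 °C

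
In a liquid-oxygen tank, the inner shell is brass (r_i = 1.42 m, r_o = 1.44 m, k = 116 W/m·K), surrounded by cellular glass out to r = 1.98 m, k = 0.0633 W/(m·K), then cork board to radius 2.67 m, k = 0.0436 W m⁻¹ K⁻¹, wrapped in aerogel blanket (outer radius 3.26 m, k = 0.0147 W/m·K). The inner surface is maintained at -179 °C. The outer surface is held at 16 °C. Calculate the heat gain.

Series thermal resistances, inner to outer:
  R_brass = (1/1.42 − 1/1.44)/(4πk) = 0.009781/(4π·116) = 6.710×10^-6 K/W
  R_cellular glass = (1/1.44 − 1/1.98)/(4πk) = 0.1894/(4π·0.0633) = 0.2381 K/W
  R_cork board = (1/1.98 − 1/2.67)/(4πk) = 0.1305/(4π·0.0436) = 0.2382 K/W
  R_aerogel blanket = (1/2.67 − 1/3.26)/(4πk) = 0.06778/(4π·0.0147) = 0.3669 K/W
ΣR = 6.710×10^-6 + 0.2381 + 0.2382 + 0.3669 = 0.8432 K/W
Q = ΔT/ΣR = (-179 °C − 16 °C)/0.8432 = -231 W
(Negative Q ⇒ heat flows inward; heat gain = 231 W.)

Q = 231 W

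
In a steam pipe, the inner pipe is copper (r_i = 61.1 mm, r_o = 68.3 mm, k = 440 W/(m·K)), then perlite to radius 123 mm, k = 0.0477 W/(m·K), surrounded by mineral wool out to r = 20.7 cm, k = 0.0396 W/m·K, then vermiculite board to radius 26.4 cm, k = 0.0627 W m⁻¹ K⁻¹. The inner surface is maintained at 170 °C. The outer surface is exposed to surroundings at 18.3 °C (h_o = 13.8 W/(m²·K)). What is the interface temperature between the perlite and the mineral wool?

T = 107 °C

Treat each layer as a resistance in series:
  R'_copper = ln(0.0683/0.0611)/(2πk) = 0.1114/(2π·440) = 4.029×10^-5 m·K/W
  R'_perlite = ln(0.123/0.0683)/(2πk) = 0.5883/(2π·0.0477) = 1.963 m·K/W
  R'_mineral wool = ln(0.207/0.123)/(2πk) = 0.5205/(2π·0.0396) = 2.092 m·K/W
  R'_vermiculite board = ln(0.264/0.207)/(2πk) = 0.2432/(2π·0.0627) = 0.6174 m·K/W
  R'_conv,out = 1/(2πr h) = 1/(2π·0.264·13.8) = 0.04369 m·K/W
ΣR = 4.029×10^-5 + 1.963 + 2.092 + 0.6174 + 0.04369 = 4.716 m·K/W
Q' = ΔT/ΣR = (170 °C − 18.3 °C)/4.716 = 32.17 W/m
From the inner boundary to the perlite/mineral wool interface, ΣR_partial = 1.963 m·K/W.
T_interface = T_in − Q'·ΣR_partial = 170 °C − (32.17)(1.963) = 107 °C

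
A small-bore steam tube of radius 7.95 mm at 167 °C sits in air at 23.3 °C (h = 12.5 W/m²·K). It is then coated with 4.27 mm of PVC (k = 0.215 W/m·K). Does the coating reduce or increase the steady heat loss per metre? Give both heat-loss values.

Critical radius for a cylinder: r_cr = k/h = 0.0172 m = 1.72 cm.
Outer radius after coating: r₂ = 0.00795 + 0.00427 = 0.01222 m.
Since r₁ < r_cr and r₂ ≤ r_cr, the coating moves toward the maximum at r_cr — heat loss rises.
Bare: R = 1/(2πr₁h) = 1.602 m·K/W; Q = 143.7/1.602 = 89.7 W/m.
Coated: R = R_cond + R_conv = 1.360 m·K/W; Q = 143.7/1.360 = 106 W/m.

increases: 89.7 → 106 W/m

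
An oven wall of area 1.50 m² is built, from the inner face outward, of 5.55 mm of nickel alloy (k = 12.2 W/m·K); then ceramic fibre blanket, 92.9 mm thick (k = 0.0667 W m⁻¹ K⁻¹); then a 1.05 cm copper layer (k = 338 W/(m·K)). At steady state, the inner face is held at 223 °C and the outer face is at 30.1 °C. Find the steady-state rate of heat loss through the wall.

Q = 208 W

Treat each layer as a resistance in series:
  R_nickel alloy = L/(kA) = 0.00555/(12.2·1.50) = 3.033×10^-4 K/W
  R_ceramic fibre blanket = L/(kA) = 0.0929/(0.0667·1.50) = 0.9285 K/W
  R_copper = L/(kA) = 0.0105/(338·1.50) = 2.071×10^-5 K/W
ΣR = 3.033×10^-4 + 0.9285 + 2.071×10^-5 = 0.9288 K/W
Q = ΔT/ΣR = (223 °C − 30.1 °C)/0.9288 = 208 W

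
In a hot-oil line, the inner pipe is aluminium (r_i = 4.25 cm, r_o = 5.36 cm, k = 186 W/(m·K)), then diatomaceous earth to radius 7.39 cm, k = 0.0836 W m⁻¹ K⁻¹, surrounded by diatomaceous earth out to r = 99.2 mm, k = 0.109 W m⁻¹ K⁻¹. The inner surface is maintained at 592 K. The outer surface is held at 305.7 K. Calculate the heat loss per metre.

Resistance network (inner→outer):
  R'_aluminium = ln(0.0536/0.0425)/(2πk) = 0.2320/(2π·186) = 1.986×10^-4 m·K/W
  R'_diatomaceous earth = ln(0.0739/0.0536)/(2πk) = 0.3212/(2π·0.0836) = 0.6114 m·K/W
  R'_diatomaceous earth = ln(0.0992/0.0739)/(2πk) = 0.2944/(2π·0.109) = 0.4299 m·K/W
ΣR = 1.986×10^-4 + 0.6114 + 0.4299 = 1.041 m·K/W
Q' = ΔT/ΣR = (592 K − 305.7 K)/1.041 = 275 W/m

Q' = 275 W/m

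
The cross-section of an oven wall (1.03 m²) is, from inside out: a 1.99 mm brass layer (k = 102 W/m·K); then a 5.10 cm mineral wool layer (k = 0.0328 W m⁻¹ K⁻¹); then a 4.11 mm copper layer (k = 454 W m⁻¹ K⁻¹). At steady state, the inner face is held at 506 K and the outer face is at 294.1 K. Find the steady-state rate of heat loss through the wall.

Series thermal resistances, inner to outer:
  R_brass = L/(kA) = 0.00199/(102·1.03) = 1.894×10^-5 K/W
  R_mineral wool = L/(kA) = 0.0510/(0.0328·1.03) = 1.510 K/W
  R_copper = L/(kA) = 0.00411/(454·1.03) = 8.789×10^-6 K/W
ΣR = 1.894×10^-5 + 1.510 + 8.789×10^-6 = 1.510 K/W
Q = ΔT/ΣR = (506 K − 294.1 K)/1.510 = 140 W

Q = 140 W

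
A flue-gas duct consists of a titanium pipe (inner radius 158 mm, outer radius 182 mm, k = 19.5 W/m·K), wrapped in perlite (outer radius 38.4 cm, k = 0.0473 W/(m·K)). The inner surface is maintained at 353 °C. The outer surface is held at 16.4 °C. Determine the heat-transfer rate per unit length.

Resistance network (inner→outer):
  R'_titanium = ln(0.182/0.158)/(2πk) = 0.1414/(2π·19.5) = 0.001154 m·K/W
  R'_perlite = ln(0.384/0.182)/(2πk) = 0.7466/(2π·0.0473) = 2.512 m·K/W
ΣR = 0.001154 + 2.512 = 2.513 m·K/W
Q' = ΔT/ΣR = (353 °C − 16.4 °C)/2.513 = 134 W/m

Q' = 134 W/m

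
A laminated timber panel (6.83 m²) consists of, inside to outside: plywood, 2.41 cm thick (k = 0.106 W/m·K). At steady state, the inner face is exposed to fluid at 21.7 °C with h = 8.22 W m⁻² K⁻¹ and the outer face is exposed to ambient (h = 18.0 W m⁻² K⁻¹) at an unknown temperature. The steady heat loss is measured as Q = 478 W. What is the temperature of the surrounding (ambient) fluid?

Series resistances:
  R_conv,in = 1/(hA) = 1/(8.22·6.83) = 0.01781 K/W
  R_plywood = L/(kA) = 0.0241/(0.106·6.83) = 0.03329 K/W
  R_conv,out = 1/(hA) = 1/(18.0·6.83) = 0.008134 K/W
ΣR = 0.05923 K/W
ΔT = Q·ΣR = 478 × 0.05923 = 28.31 K
Heat flows outward, so T_out = T_in − ΔT = 21.7 − 28.31 = -6.61 °C

T_out = -6.61 °C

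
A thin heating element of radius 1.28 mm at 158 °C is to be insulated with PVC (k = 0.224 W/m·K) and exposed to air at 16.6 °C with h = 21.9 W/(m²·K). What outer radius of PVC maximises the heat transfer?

For a cylinder, r_cr = k_ins/h = 0.224/21.9 = 0.0102 m = 1.02 cm

r_cr = 1.02 cm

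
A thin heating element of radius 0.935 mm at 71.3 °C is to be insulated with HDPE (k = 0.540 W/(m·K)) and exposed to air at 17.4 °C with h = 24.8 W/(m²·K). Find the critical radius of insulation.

r_cr = 2.18 cm

For a cylinder, r_cr = k_ins/h = 0.540/24.8 = 0.0218 m = 2.18 cm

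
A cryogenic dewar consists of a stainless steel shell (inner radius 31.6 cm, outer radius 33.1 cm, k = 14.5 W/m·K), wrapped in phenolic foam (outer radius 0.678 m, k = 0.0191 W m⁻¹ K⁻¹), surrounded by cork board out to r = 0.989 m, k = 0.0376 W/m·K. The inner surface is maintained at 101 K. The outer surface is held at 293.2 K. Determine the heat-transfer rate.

Series thermal resistances, inner to outer:
  R_stainless steel = (1/0.316 − 1/0.331)/(4πk) = 0.1434/(4π·14.5) = 7.870×10^-4 K/W
  R_phenolic foam = (1/0.331 − 1/0.678)/(4πk) = 1.546/(4π·0.0191) = 6.442 K/W
  R_cork board = (1/0.678 − 1/0.989)/(4πk) = 0.4638/(4π·0.0376) = 0.9816 K/W
ΣR = 7.870×10^-4 + 6.442 + 0.9816 = 7.424 K/W
Q = ΔT/ΣR = (101 K − 293.2 K)/7.424 = -25.9 W
(Negative Q ⇒ heat flows inward; heat gain = 25.9 W.)

Q = 25.9 W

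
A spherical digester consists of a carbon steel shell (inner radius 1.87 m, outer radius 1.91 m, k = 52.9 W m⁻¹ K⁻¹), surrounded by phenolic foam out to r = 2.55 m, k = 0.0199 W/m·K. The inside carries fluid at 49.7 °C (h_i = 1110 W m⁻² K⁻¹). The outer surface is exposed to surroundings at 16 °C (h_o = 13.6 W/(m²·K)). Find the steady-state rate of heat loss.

Q = 64.0 W

Treat each layer as a resistance in series:
  R_conv,in = 1/(4πr²h) = 1/(4π·1.87²·1110) = 2.050×10^-5 K/W
  R_carbon steel = (1/1.87 − 1/1.91)/(4πk) = 0.01120/(4π·52.9) = 1.685×10^-5 K/W
  R_phenolic foam = (1/1.91 − 1/2.55)/(4πk) = 0.1314/(4π·0.0199) = 0.5255 K/W
  R_conv,out = 1/(4πr²h) = 1/(4π·2.55²·13.6) = 8.999×10^-4 K/W
ΣR = 2.050×10^-5 + 1.685×10^-5 + 0.5255 + 8.999×10^-4 = 0.5264 K/W
Q = ΔT/ΣR = (49.7 °C − 16 °C)/0.5264 = 64.0 W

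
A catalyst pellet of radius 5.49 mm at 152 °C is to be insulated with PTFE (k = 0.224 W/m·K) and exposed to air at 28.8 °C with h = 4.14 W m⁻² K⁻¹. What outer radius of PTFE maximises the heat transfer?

r_cr = 10.8 cm

For a sphere, r_cr = 2k_ins/h = 2·0.224/4.14 = 0.108 m = 10.8 cm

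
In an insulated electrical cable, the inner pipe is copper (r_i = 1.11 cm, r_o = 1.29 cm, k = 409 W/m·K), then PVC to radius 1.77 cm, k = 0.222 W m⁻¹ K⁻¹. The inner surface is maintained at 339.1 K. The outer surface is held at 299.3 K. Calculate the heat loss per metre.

Series thermal resistances, inner to outer:
  R'_copper = ln(0.0129/0.0111)/(2πk) = 0.1503/(2π·409) = 5.848×10^-5 m·K/W
  R'_PVC = ln(0.0177/0.0129)/(2πk) = 0.3163/(2π·0.222) = 0.2268 m·K/W
ΣR = 5.848×10^-5 + 0.2268 = 0.2269 m·K/W
Q' = ΔT/ΣR = (339.1 K − 299.3 K)/0.2269 = 175 W/m

Q' = 175 W/m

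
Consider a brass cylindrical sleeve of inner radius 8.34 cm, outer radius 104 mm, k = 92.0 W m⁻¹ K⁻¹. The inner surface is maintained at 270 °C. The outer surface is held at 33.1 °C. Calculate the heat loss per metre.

Q' = 2πk·ΔT/ln(r₂/r₁) = 2π × 92.0 × 236.9 / ln(0.104/0.0834) = 6.20×10^5 W/m

Q' = 6.20×10^5 W/m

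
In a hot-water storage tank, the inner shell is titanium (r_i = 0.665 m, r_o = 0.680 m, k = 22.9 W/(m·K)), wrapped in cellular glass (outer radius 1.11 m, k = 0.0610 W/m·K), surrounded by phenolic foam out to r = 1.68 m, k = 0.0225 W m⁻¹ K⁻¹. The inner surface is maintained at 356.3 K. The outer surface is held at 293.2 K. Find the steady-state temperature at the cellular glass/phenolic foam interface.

Resistance network (inner→outer):
  R_titanium = (1/0.665 − 1/0.680)/(4πk) = 0.03317/(4π·22.9) = 1.153×10^-4 K/W
  R_cellular glass = (1/0.680 − 1/1.11)/(4πk) = 0.5697/(4π·0.0610) = 0.7432 K/W
  R_phenolic foam = (1/1.11 − 1/1.68)/(4πk) = 0.3057/(4π·0.0225) = 1.081 K/W
ΣR = 1.153×10^-4 + 0.7432 + 1.081 = 1.824 K/W
Q = ΔT/ΣR = (356.3 K − 293.2 K)/1.824 = 34.59 W
From the inner boundary to the cellular glass/phenolic foam interface, ΣR_partial = 0.7433 K/W.
T_interface = T_in − Q·ΣR_partial = 356.3 K − (34.59)(0.7433) = 330.6 K

T = 330.6 K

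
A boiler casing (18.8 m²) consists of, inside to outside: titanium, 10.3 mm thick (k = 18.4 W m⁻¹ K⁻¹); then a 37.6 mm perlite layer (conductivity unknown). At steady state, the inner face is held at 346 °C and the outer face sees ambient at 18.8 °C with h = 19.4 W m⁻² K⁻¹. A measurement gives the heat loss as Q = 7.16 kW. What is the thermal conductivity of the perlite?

ΣR = ΔT/Q = |346 − 18.8|/7160 = 0.04570 K/W
Known resistances:
  R_titanium = L/(kA) = 0.0103/(18.4·18.8) = 2.978×10^-5 K/W
  R_conv,out = 1/(hA) = 1/(19.4·18.8) = 0.002742 K/W
R_perlite = ΣR − ΣR_known = 0.04570 − 0.002772 = 0.04293 K/W
L/(kA) = 0.04293 ⇒ k = 0.0376/(0.04293·18.8) = 0.0466 W/m·K

k = 0.0466 W/m·K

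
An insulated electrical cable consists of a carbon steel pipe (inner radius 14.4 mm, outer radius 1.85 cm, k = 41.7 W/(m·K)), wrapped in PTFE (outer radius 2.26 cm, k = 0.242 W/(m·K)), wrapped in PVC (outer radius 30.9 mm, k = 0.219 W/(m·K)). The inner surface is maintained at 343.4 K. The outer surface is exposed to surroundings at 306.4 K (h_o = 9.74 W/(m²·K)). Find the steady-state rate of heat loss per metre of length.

Q' = 41.6 W/m

Resistance network (inner→outer):
  R'_carbon steel = ln(0.0185/0.0144)/(2πk) = 0.2505/(2π·41.7) = 9.562×10^-4 m·K/W
  R'_PTFE = ln(0.0226/0.0185)/(2πk) = 0.2002/(2π·0.242) = 0.1317 m·K/W
  R'_PVC = ln(0.0309/0.0226)/(2πk) = 0.3128/(2π·0.219) = 0.2273 m·K/W
  R'_conv,out = 1/(2πr h) = 1/(2π·0.0309·9.74) = 0.5288 m·K/W
ΣR = 9.562×10^-4 + 0.1317 + 0.2273 + 0.5288 = 0.8888 m·K/W
Q' = ΔT/ΣR = (343.4 K − 306.4 K)/0.8888 = 41.6 W/m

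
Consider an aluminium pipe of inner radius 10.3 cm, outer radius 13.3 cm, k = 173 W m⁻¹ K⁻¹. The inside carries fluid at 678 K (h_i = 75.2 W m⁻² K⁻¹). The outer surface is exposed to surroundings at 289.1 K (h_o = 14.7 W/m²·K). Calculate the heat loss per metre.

Q' = 3810 W/m

Treat each layer as a resistance in series:
  R'_conv,in = 1/(2πr h) = 1/(2π·0.103·75.2) = 0.02055 m·K/W
  R'_aluminium = ln(0.133/0.103)/(2πk) = 0.2556/(2π·173) = 2.352×10^-4 m·K/W
  R'_conv,out = 1/(2πr h) = 1/(2π·0.133·14.7) = 0.08141 m·K/W
ΣR = 0.02055 + 2.352×10^-4 + 0.08141 = 0.1022 m·K/W
Q' = ΔT/ΣR = (678 K − 289.1 K)/0.1022 = 3810 W/m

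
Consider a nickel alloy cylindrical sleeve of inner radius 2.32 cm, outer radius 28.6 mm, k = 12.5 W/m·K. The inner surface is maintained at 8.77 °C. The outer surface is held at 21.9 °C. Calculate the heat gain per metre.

Q' = 2πk·ΔT/ln(r₂/r₁) = 2π × 12.5 × 13.13 / ln(0.0286/0.0232) = 4930 W/m

Q' = 4.93 kW/m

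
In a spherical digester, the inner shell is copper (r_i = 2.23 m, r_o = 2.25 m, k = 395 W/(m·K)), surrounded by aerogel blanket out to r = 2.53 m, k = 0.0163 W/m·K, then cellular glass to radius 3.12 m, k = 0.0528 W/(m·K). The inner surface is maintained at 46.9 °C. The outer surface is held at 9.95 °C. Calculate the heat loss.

Resistance network (inner→outer):
  R_copper = (1/2.23 − 1/2.25)/(4πk) = 0.003986/(4π·395) = 8.030×10^-7 K/W
  R_aerogel blanket = (1/2.25 − 1/2.53)/(4πk) = 0.04919/(4π·0.0163) = 0.2401 K/W
  R_cellular glass = (1/2.53 − 1/3.12)/(4πk) = 0.07474/(4π·0.0528) = 0.1127 K/W
ΣR = 8.030×10^-7 + 0.2401 + 0.1127 = 0.3528 K/W
Q = ΔT/ΣR = (46.9 °C − 9.95 °C)/0.3528 = 105 W

Q = 105 W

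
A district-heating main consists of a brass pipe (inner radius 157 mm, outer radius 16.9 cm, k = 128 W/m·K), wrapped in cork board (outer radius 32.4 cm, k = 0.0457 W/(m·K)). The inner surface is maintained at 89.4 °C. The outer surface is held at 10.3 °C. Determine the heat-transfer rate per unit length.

Treat each layer as a resistance in series:
  R'_brass = ln(0.169/0.157)/(2πk) = 0.07365/(2π·128) = 9.158×10^-5 m·K/W
  R'_cork board = ln(0.324/0.169)/(2πk) = 0.6508/(2π·0.0457) = 2.267 m·K/W
ΣR = 9.158×10^-5 + 2.267 = 2.267 m·K/W
Q' = ΔT/ΣR = (89.4 °C − 10.3 °C)/2.267 = 34.9 W/m

Q' = 34.9 W/m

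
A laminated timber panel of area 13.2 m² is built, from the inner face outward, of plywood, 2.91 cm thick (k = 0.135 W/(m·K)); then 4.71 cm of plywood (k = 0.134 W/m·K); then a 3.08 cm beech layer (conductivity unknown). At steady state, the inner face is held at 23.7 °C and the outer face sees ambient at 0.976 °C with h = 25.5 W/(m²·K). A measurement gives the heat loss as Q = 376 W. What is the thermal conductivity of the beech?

k = 0.161 W/m·K

ΣR = ΔT/Q = |23.7 − 0.976|/376 = 0.06044 K/W
Known resistances:
  R_plywood = L/(kA) = 0.0291/(0.135·13.2) = 0.01633 K/W
  R_plywood = L/(kA) = 0.0471/(0.134·13.2) = 0.02663 K/W
  R_conv,out = 1/(hA) = 1/(25.5·13.2) = 0.002971 K/W
R_beech = ΣR − ΣR_known = 0.06044 − 0.04593 = 0.01451 K/W
L/(kA) = 0.01451 ⇒ k = 0.0308/(0.01451·13.2) = 0.161 W/m·K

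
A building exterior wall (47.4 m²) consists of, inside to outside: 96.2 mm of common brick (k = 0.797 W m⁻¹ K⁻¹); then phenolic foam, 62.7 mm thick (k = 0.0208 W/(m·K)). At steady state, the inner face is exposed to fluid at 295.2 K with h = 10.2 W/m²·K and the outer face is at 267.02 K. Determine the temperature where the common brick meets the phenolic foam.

Series thermal resistances, inner to outer:
  R_conv,in = 1/(hA) = 1/(10.2·47.4) = 0.002068 K/W
  R_common brick = L/(kA) = 0.0962/(0.797·47.4) = 0.002546 K/W
  R_phenolic foam = L/(kA) = 0.0627/(0.0208·47.4) = 0.06360 K/W
ΣR = 0.002068 + 0.002546 + 0.06360 = 0.06821 K/W
Q = ΔT/ΣR = (295.2 K − 267.02 K)/0.06821 = 413.1 W
From the inner boundary to the common brick/phenolic foam interface, ΣR_partial = 0.004614 K/W.
T_interface = T_in − Q·ΣR_partial = 295.2 K − (413.1)(0.004614) = 293.3 K

T = 293.3 K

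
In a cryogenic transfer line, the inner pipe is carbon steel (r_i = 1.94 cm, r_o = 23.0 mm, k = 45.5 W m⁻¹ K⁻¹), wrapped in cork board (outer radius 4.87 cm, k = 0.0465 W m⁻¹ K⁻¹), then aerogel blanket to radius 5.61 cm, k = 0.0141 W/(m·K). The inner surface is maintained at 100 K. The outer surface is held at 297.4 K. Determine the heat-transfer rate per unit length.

Q' = 47.4 W/m

Treat each layer as a resistance in series:
  R'_carbon steel = ln(0.0230/0.0194)/(2πk) = 0.1702/(2π·45.5) = 5.954×10^-4 m·K/W
  R'_cork board = ln(0.0487/0.0230)/(2πk) = 0.7502/(2π·0.0465) = 2.568 m·K/W
  R'_aerogel blanket = ln(0.0561/0.0487)/(2πk) = 0.1415/(2π·0.0141) = 1.597 m·K/W
ΣR = 5.954×10^-4 + 2.568 + 1.597 = 4.166 m·K/W
Q' = ΔT/ΣR = (100 K − 297.4 K)/4.166 = -47.4 W/m
(Negative Q' ⇒ heat flows inward; heat gain = 47.4 W/m.)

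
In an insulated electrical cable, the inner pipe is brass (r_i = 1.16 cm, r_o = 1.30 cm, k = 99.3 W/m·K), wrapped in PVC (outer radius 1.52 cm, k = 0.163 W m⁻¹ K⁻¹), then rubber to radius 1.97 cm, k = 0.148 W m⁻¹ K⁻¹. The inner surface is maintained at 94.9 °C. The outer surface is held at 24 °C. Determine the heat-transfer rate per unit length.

Q' = 164 W/m

Resistance network (inner→outer):
  R'_brass = ln(0.0130/0.0116)/(2πk) = 0.1139/(2π·99.3) = 1.826×10^-4 m·K/W
  R'_PVC = ln(0.0152/0.0130)/(2πk) = 0.1563/(2π·0.163) = 0.1527 m·K/W
  R'_rubber = ln(0.0197/0.0152)/(2πk) = 0.2593/(2π·0.148) = 0.2789 m·K/W
ΣR = 1.826×10^-4 + 0.1527 + 0.2789 = 0.4318 m·K/W
Q' = ΔT/ΣR = (94.9 °C − 24 °C)/0.4318 = 164 W/m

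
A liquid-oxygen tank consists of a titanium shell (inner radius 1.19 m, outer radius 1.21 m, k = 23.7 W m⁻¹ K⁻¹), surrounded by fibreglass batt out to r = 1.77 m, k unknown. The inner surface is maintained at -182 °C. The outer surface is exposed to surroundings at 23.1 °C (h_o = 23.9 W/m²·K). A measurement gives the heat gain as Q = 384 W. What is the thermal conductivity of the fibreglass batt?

k = 0.0390 W/m·K

ΣR = ΔT/Q = |-182 − 23.1|/384 = 0.5341 K/W
Known resistances:
  R_titanium = (1/1.19 − 1/1.21)/(4πk) = 0.01389/(4π·23.7) = 4.664×10^-5 K/W
  R_conv,out = 1/(4πr²h) = 1/(4π·1.77²·23.9) = 0.001063 K/W
R_fibreglass batt = ΣR − ΣR_known = 0.5341 − 0.001110 = 0.5330 K/W
(1/r₁−1/r₂)/(4πk) = 0.5330 ⇒ k = 0.2615/(4π·0.5330) = 0.0390 W/m·K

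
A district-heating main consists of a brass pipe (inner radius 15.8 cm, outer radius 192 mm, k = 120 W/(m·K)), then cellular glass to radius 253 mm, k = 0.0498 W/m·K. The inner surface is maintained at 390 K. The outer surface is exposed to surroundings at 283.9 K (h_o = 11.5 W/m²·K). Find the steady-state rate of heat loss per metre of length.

Q' = 113 W/m

Series thermal resistances, inner to outer:
  R'_brass = ln(0.192/0.158)/(2πk) = 0.1949/(2π·120) = 2.585×10^-4 m·K/W
  R'_cellular glass = ln(0.253/0.192)/(2πk) = 0.2759/(2π·0.0498) = 0.8817 m·K/W
  R'_conv,out = 1/(2πr h) = 1/(2π·0.253·11.5) = 0.05470 m·K/W
ΣR = 2.585×10^-4 + 0.8817 + 0.05470 = 0.9367 m·K/W
Q' = ΔT/ΣR = (390 K − 283.9 K)/0.9367 = 113 W/m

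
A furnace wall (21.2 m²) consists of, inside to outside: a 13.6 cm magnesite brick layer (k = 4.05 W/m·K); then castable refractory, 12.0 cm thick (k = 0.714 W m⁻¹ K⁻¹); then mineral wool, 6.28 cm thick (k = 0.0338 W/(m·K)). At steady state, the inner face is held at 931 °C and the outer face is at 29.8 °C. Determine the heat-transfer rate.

Treat each layer as a resistance in series:
  R_magnesite brick = L/(kA) = 0.136/(4.05·21.2) = 0.001584 K/W
  R_castable refractory = L/(kA) = 0.120/(0.714·21.2) = 0.007928 K/W
  R_mineral wool = L/(kA) = 0.0628/(0.0338·21.2) = 0.08764 K/W
ΣR = 0.001584 + 0.007928 + 0.08764 = 0.09715 K/W
Q = ΔT/ΣR = (931 °C − 29.8 °C)/0.09715 = 9280 W

Q = 9280 W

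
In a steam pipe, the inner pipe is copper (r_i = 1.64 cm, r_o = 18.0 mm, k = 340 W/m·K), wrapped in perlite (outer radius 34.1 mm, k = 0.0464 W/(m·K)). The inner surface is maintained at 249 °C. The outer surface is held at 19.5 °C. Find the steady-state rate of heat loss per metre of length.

Q' = 105 W/m

Series thermal resistances, inner to outer:
  R'_copper = ln(0.0180/0.0164)/(2πk) = 0.09309/(2π·340) = 4.358×10^-5 m·K/W
  R'_perlite = ln(0.0341/0.0180)/(2πk) = 0.6389/(2π·0.0464) = 2.192 m·K/W
ΣR = 4.358×10^-5 + 2.192 = 2.192 m·K/W
Q' = ΔT/ΣR = (249 °C − 19.5 °C)/2.192 = 105 W/m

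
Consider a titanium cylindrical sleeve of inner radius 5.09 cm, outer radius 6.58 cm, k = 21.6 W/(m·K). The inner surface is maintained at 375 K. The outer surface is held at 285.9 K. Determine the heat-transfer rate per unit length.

Q' = 47100 W/m

Q' = 2πk·ΔT/ln(r₂/r₁) = 2π × 21.6 × 89.1 / ln(0.0658/0.0509) = 47100 W/m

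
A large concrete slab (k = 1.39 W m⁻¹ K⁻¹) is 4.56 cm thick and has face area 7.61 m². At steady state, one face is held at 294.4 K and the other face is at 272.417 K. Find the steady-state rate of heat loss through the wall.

Q = kA·ΔT/L = 1.39 × 7.61 × |294.4 K − 272.417 K| / 0.0456 = 5100 W

Q = 5.10 kW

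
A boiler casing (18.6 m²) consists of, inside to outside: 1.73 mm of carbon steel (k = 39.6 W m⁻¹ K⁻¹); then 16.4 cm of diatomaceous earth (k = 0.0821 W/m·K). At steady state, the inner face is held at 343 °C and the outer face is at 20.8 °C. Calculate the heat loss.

Q = 3.00 kW

Resistance network (inner→outer):
  R_carbon steel = L/(kA) = 0.00173/(39.6·18.6) = 2.349×10^-6 K/W
  R_diatomaceous earth = L/(kA) = 0.164/(0.0821·18.6) = 0.1074 K/W
ΣR = 2.349×10^-6 + 0.1074 = 0.1074 K/W
Q = ΔT/ΣR = (343 °C − 20.8 °C)/0.1074 = 3000 W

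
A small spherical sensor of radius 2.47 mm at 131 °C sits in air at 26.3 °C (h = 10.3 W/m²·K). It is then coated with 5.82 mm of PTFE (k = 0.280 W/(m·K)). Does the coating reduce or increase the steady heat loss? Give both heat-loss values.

Critical radius for a sphere: r_cr = 2k/h = 0.0544 m = 5.44 cm.
Outer radius after coating: r₂ = 0.00247 + 0.00582 = 0.00829 m.
Since r₁ < r_cr and r₂ ≤ r_cr, the coating moves toward the maximum at r_cr — heat loss rises.
Bare: R = 1/(4πr₁²h) = 1266 K/W; Q = 104.7/1266 = 0.0827 W.
Coated: R = R_cond + R_conv = 193.2 K/W; Q = 104.7/193.2 = 0.542 W.

increases: 0.0827 → 0.542 W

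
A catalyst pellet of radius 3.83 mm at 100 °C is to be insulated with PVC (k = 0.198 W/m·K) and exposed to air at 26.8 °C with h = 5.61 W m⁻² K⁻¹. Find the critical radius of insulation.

For a sphere, r_cr = 2k_ins/h = 2·0.198/5.61 = 0.0706 m = 7.06 cm

r_cr = 7.06 cm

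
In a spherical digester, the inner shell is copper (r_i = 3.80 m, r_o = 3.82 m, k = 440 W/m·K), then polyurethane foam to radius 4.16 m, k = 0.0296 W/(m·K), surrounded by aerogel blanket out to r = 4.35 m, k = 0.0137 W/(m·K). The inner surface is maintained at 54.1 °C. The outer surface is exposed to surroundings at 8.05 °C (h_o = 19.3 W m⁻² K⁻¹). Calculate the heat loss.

Q = 388 W

Treat each layer as a resistance in series:
  R_copper = (1/3.80 − 1/3.82)/(4πk) = 0.001378/(4π·440) = 2.492×10^-7 K/W
  R_polyurethane foam = (1/3.82 − 1/4.16)/(4πk) = 0.02140/(4π·0.0296) = 0.05752 K/W
  R_aerogel blanket = (1/4.16 − 1/4.35)/(4πk) = 0.01050/(4π·0.0137) = 0.06099 K/W
  R_conv,out = 1/(4πr²h) = 1/(4π·4.35²·19.3) = 2.179×10^-4 K/W
ΣR = 2.492×10^-7 + 0.05752 + 0.06099 + 2.179×10^-4 = 0.1187 K/W
Q = ΔT/ΣR = (54.1 °C − 8.05 °C)/0.1187 = 388 W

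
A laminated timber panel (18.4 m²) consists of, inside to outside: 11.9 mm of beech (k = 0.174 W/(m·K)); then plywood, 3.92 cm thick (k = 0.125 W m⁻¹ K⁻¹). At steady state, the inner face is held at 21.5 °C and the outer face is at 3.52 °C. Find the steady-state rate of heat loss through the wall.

Series thermal resistances, inner to outer:
  R_beech = L/(kA) = 0.0119/(0.174·18.4) = 0.003717 K/W
  R_plywood = L/(kA) = 0.0392/(0.125·18.4) = 0.01704 K/W
ΣR = 0.003717 + 0.01704 = 0.02076 K/W
Q = ΔT/ΣR = (21.5 °C − 3.52 °C)/0.02076 = 866 W

Q = 866 W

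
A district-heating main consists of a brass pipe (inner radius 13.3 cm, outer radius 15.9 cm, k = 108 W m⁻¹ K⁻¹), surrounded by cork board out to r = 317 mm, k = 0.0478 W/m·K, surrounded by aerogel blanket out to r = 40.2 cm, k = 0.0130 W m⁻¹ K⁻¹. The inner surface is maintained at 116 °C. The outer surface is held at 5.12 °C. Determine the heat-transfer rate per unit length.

Q' = 21.3 W/m

Treat each layer as a resistance in series:
  R'_brass = ln(0.159/0.133)/(2πk) = 0.1786/(2π·108) = 2.631×10^-4 m·K/W
  R'_cork board = ln(0.317/0.159)/(2πk) = 0.6900/(2π·0.0478) = 2.297 m·K/W
  R'_aerogel blanket = ln(0.402/0.317)/(2πk) = 0.2376/(2π·0.0130) = 2.908 m·K/W
ΣR = 2.631×10^-4 + 2.297 + 2.908 = 5.205 m·K/W
Q' = ΔT/ΣR = (116 °C − 5.12 °C)/5.205 = 21.3 W/m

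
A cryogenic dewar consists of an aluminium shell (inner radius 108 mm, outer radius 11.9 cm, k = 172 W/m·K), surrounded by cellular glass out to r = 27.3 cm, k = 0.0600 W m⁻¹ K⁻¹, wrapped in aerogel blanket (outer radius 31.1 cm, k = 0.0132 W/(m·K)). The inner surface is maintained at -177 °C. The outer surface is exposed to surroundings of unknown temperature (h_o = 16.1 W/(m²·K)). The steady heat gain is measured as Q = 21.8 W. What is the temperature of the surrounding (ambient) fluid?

Series resistances:
  R_aluminium = (1/0.108 − 1/0.119)/(4πk) = 0.8559/(4π·172) = 3.960×10^-4 K/W
  R_cellular glass = (1/0.119 − 1/0.273)/(4πk) = 4.740/(4π·0.0600) = 6.287 K/W
  R_aerogel blanket = (1/0.273 − 1/0.311)/(4πk) = 0.4476/(4π·0.0132) = 2.698 K/W
  R_conv,out = 1/(4πr²h) = 1/(4π·0.311²·16.1) = 0.05110 K/W
ΣR = 9.037 K/W
ΔT = Q·ΣR = 21.8 × 9.037 = 197.0 K
Heat flows inward, so T_out = T_in + ΔT = -177 + 197.0 = 20.0 °C

T_out = 20.0 °C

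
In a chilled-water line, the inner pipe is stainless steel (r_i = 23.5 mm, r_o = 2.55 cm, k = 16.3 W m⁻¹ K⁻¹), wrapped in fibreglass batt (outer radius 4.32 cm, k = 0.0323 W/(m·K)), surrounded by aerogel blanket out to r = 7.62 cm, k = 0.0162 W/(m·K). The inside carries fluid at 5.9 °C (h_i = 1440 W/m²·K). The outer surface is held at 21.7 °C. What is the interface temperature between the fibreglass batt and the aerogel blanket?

Series thermal resistances, inner to outer:
  R'_conv,in = 1/(2πr h) = 1/(2π·0.0235·1440) = 0.004703 m·K/W
  R'_stainless steel = ln(0.0255/0.0235)/(2πk) = 0.08168/(2π·16.3) = 7.975×10^-4 m·K/W
  R'_fibreglass batt = ln(0.0432/0.0255)/(2πk) = 0.5272/(2π·0.0323) = 2.598 m·K/W
  R'_aerogel blanket = ln(0.0762/0.0432)/(2πk) = 0.5675/(2π·0.0162) = 5.576 m·K/W
ΣR = 0.004703 + 7.975×10^-4 + 2.598 + 5.576 = 8.180 m·K/W
Q' = ΔT/ΣR = (5.9 °C − 21.7 °C)/8.180 = -1.932 W/m
From the inner boundary to the fibreglass batt/aerogel blanket interface, ΣR_partial = 2.604 m·K/W.
T_interface = T_in − Q'·ΣR_partial = 5.9 °C − (-1.932)(2.604) = 10.9 °C

T = 10.9 °C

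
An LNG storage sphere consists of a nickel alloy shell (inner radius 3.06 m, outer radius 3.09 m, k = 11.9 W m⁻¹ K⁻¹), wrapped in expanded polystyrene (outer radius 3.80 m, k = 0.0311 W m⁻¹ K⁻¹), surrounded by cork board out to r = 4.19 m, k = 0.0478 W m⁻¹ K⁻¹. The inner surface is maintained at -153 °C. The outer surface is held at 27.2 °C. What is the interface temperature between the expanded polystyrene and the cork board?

T = -10.4 °C

Series thermal resistances, inner to outer:
  R_nickel alloy = (1/3.06 − 1/3.09)/(4πk) = 0.003173/(4π·11.9) = 2.122×10^-5 K/W
  R_expanded polystyrene = (1/3.09 − 1/3.80)/(4πk) = 0.06047/(4π·0.0311) = 0.1547 K/W
  R_cork board = (1/3.80 − 1/4.19)/(4πk) = 0.02449/(4π·0.0478) = 0.04078 K/W
ΣR = 2.122×10^-5 + 0.1547 + 0.04078 = 0.1955 K/W
Q = ΔT/ΣR = (-153 °C − 27.2 °C)/0.1955 = -921.7 W
From the inner boundary to the expanded polystyrene/cork board interface, ΣR_partial = 0.1547 K/W.
T_interface = T_in − Q·ΣR_partial = -153 °C − (-921.7)(0.1547) = -10.4 °C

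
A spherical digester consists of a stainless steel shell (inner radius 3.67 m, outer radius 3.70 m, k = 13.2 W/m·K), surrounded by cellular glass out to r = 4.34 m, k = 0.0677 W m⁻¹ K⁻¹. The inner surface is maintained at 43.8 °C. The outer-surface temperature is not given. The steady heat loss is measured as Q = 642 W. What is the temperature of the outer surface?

T_out = 13.7 °C

Series resistances:
  R_stainless steel = (1/3.67 − 1/3.70)/(4πk) = 0.002209/(4π·13.2) = 1.332×10^-5 K/W
  R_cellular glass = (1/3.70 − 1/4.34)/(4πk) = 0.03986/(4π·0.0677) = 0.04685 K/W
ΣR = 0.04686 K/W
ΔT = Q·ΣR = 642 × 0.04686 = 30.08 K
Heat flows outward, so T_out = T_in − ΔT = 43.8 − 30.08 = 13.7 °C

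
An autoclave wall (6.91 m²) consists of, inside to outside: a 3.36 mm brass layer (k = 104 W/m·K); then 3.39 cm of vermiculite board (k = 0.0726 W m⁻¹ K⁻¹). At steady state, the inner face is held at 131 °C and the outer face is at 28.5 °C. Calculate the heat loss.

Q = 1520 W

Treat each layer as a resistance in series:
  R_brass = L/(kA) = 0.00336/(104·6.91) = 4.675×10^-6 K/W
  R_vermiculite board = L/(kA) = 0.0339/(0.0726·6.91) = 0.06757 K/W
ΣR = 4.675×10^-6 + 0.06757 = 0.06757 K/W
Q = ΔT/ΣR = (131 °C − 28.5 °C)/0.06757 = 1520 W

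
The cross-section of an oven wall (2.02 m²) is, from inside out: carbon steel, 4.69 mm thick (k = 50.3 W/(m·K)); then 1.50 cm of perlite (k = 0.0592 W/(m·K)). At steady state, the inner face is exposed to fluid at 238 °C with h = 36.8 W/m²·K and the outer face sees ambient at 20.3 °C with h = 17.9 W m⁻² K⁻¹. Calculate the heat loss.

Resistance network (inner→outer):
  R_conv,in = 1/(hA) = 1/(36.8·2.02) = 0.01345 K/W
  R_carbon steel = L/(kA) = 0.00469/(50.3·2.02) = 4.616×10^-5 K/W
  R_perlite = L/(kA) = 0.0150/(0.0592·2.02) = 0.1254 K/W
  R_conv,out = 1/(hA) = 1/(17.9·2.02) = 0.02766 K/W
ΣR = 0.01345 + 4.616×10^-5 + 0.1254 + 0.02766 = 0.1666 K/W
Q = ΔT/ΣR = (238 °C − 20.3 °C)/0.1666 = 1310 W

Q = 1310 W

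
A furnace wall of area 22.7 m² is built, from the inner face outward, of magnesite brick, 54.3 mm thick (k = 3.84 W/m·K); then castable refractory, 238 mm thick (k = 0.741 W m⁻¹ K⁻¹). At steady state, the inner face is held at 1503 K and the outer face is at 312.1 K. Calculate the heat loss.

Q = 80.6 kW

Treat each layer as a resistance in series:
  R_magnesite brick = L/(kA) = 0.0543/(3.84·22.7) = 6.229×10^-4 K/W
  R_castable refractory = L/(kA) = 0.238/(0.741·22.7) = 0.01415 K/W
ΣR = 6.229×10^-4 + 0.01415 = 0.01477 K/W
Q = ΔT/ΣR = (1503 K − 312.1 K)/0.01477 = 80600 W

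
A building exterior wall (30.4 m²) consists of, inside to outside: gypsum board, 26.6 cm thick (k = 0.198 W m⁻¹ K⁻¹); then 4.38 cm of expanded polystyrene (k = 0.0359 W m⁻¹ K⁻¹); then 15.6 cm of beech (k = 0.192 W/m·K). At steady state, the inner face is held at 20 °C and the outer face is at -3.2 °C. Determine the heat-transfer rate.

Resistance network (inner→outer):
  R_gypsum board = L/(kA) = 0.266/(0.198·30.4) = 0.04419 K/W
  R_expanded polystyrene = L/(kA) = 0.0438/(0.0359·30.4) = 0.04013 K/W
  R_beech = L/(kA) = 0.156/(0.192·30.4) = 0.02673 K/W
ΣR = 0.04419 + 0.04013 + 0.02673 = 0.1110 K/W
Q = ΔT/ΣR = (20 °C − -3.2 °C)/0.1110 = 209 W

Q = 209 W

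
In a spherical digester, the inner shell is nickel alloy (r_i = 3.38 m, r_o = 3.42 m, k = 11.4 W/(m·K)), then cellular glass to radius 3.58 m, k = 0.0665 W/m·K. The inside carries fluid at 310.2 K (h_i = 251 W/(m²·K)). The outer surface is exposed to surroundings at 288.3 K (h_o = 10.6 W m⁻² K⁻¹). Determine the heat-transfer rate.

Q = 1350 W

Treat each layer as a resistance in series:
  R_conv,in = 1/(4πr²h) = 1/(4π·3.38²·251) = 2.775×10^-5 K/W
  R_nickel alloy = (1/3.38 − 1/3.42)/(4πk) = 0.003460/(4π·11.4) = 2.415×10^-5 K/W
  R_cellular glass = (1/3.42 − 1/3.58)/(4πk) = 0.01307/(4π·0.0665) = 0.01564 K/W
  R_conv,out = 1/(4πr²h) = 1/(4π·3.58²·10.6) = 5.858×10^-4 K/W
ΣR = 2.775×10^-5 + 2.415×10^-5 + 0.01564 + 5.858×10^-4 = 0.01628 K/W
Q = ΔT/ΣR = (310.2 K − 288.3 K)/0.01628 = 1350 W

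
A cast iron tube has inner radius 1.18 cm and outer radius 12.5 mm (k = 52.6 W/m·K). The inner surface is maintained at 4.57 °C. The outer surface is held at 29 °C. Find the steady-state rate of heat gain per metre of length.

Q' = 2πk·ΔT/ln(r₂/r₁) = 2π × 52.6 × 24.43 / ln(0.0125/0.0118) = 1.40×10^5 W/m

Q' = 140 kW/m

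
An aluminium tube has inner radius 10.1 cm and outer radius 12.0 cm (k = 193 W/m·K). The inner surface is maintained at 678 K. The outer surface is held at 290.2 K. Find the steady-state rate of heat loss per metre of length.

Q' = 2730 kW/m

Q' = 2πk·ΔT/ln(r₂/r₁) = 2π × 193 × 387.8 / ln(0.120/0.101) = 2.73×10^6 W/m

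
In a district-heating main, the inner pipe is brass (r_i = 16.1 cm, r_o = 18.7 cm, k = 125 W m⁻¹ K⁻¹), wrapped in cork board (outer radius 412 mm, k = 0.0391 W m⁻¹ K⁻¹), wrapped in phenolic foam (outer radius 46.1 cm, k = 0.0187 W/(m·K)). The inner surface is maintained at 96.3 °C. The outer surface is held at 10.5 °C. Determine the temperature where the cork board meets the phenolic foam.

T = 30.2 °C

Treat each layer as a resistance in series:
  R'_brass = ln(0.187/0.161)/(2πk) = 0.1497/(2π·125) = 1.906×10^-4 m·K/W
  R'_cork board = ln(0.412/0.187)/(2πk) = 0.7899/(2π·0.0391) = 3.215 m·K/W
  R'_phenolic foam = ln(0.461/0.412)/(2πk) = 0.1124/(2π·0.0187) = 0.9564 m·K/W
ΣR = 1.906×10^-4 + 3.215 + 0.9564 = 4.172 m·K/W
Q' = ΔT/ΣR = (96.3 °C − 10.5 °C)/4.172 = 20.57 W/m
From the inner boundary to the cork board/phenolic foam interface, ΣR_partial = 3.215 m·K/W.
T_interface = T_in − Q'·ΣR_partial = 96.3 °C − (20.57)(3.215) = 30.2 °C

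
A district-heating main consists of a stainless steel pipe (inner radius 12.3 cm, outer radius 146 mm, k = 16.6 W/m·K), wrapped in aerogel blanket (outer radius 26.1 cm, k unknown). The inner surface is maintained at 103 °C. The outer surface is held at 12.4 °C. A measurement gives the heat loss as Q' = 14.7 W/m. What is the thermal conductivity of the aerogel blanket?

k = 0.0150 W/m·K

ΣR = ΔT/Q' = |103 − 12.4|/14.7 = 6.163 m·K/W
Known resistances:
  R'_stainless steel = ln(0.146/0.123)/(2πk) = 0.1714/(2π·16.6) = 0.001644 m·K/W
R_aerogel blanket = ΣR − ΣR_known = 6.163 − 0.001644 = 6.161 m·K/W
ln(r₂/r₁)/(2πk) = 6.161 ⇒ k = 0.5809/(2π·6.161) = 0.0150 W/m·K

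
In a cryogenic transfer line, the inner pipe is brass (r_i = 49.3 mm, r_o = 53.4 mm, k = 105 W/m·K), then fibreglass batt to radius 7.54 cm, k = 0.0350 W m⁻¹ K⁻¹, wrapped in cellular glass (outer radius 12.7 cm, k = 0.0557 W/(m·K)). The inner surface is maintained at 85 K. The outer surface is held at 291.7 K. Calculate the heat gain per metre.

Q' = 67.6 W/m

Series thermal resistances, inner to outer:
  R'_brass = ln(0.0534/0.0493)/(2πk) = 0.07989/(2π·105) = 1.211×10^-4 m·K/W
  R'_fibreglass batt = ln(0.0754/0.0534)/(2πk) = 0.3450/(2π·0.0350) = 1.569 m·K/W
  R'_cellular glass = ln(0.127/0.0754)/(2πk) = 0.5214/(2π·0.0557) = 1.490 m·K/W
ΣR = 1.211×10^-4 + 1.569 + 1.490 = 3.059 m·K/W
Q' = ΔT/ΣR = (85 K − 291.7 K)/3.059 = -67.6 W/m
(Negative Q' ⇒ heat flows inward; heat gain = 67.6 W/m.)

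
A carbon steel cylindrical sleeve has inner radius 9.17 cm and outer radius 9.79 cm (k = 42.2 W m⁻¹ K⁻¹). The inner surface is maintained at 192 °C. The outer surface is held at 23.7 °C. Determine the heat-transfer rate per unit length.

Q' = 2πk·ΔT/ln(r₂/r₁) = 2π × 42.2 × 168.3 / ln(0.0979/0.0917) = 6.82×10^5 W/m

Q' = 682 kW/m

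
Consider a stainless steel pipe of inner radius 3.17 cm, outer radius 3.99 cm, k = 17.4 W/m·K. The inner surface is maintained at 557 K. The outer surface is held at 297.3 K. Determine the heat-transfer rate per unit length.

Q' = 1.23×10^5 W/m

Q' = 2πk·ΔT/ln(r₂/r₁) = 2π × 17.4 × 259.7 / ln(0.0399/0.0317) = 1.23×10^5 W/m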